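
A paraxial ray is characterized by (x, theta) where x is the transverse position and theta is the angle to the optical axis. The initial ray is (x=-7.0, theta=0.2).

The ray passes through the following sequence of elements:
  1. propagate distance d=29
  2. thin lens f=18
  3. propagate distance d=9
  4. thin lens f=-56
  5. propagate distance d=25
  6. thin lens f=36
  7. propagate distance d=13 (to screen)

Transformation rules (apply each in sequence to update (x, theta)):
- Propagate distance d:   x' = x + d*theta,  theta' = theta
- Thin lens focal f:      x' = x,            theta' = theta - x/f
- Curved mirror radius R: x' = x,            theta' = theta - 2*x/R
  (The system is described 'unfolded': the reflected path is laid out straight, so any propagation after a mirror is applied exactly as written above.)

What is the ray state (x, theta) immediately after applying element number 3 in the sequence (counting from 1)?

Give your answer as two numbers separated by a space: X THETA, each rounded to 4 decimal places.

Answer: 1.2000 0.2667

Derivation:
Initial: x=-7.0000 theta=0.2000
After 1 (propagate distance d=29): x=-1.2000 theta=0.2000
After 2 (thin lens f=18): x=-1.2000 theta=4/15 (≈0.2667)
After 3 (propagate distance d=9): x=1.2000 theta=4/15 (≈0.2667)
Rounded to 4 decimal places: x = 1.2000, theta = 0.2667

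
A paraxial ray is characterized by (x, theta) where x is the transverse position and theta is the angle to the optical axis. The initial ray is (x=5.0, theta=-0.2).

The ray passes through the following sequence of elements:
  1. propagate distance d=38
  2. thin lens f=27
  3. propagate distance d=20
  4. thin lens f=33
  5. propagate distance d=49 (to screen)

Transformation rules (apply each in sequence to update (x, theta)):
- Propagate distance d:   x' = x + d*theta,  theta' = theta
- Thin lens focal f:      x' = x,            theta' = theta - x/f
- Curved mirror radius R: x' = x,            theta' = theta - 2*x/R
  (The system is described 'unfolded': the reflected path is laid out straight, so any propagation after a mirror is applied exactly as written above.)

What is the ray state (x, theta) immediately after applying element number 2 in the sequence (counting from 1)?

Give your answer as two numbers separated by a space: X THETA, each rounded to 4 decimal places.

Answer: -2.6000 -0.1037

Derivation:
Initial: x=5.0000 theta=-0.2000
After 1 (propagate distance d=38): x=-2.6000 theta=-0.2000
After 2 (thin lens f=27): x=-2.6000 theta=-14/135 (≈-0.1037)
Rounded to 4 decimal places: x = -2.6000, theta = -0.1037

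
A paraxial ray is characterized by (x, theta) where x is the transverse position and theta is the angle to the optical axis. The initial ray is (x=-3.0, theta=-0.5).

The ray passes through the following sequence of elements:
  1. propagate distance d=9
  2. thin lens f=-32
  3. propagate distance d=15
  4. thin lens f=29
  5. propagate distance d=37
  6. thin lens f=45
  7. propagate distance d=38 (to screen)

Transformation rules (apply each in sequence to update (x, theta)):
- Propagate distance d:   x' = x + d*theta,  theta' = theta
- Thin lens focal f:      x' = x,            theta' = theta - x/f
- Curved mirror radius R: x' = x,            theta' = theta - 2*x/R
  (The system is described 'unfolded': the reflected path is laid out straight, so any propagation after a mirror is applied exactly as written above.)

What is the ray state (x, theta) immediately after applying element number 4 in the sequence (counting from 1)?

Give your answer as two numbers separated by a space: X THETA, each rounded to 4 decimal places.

Initial: x=-3.0000 theta=-0.5000
After 1 (propagate distance d=9): x=-7.5000 theta=-0.5000
After 2 (thin lens f=-32): x=-7.5000 theta=-47/64 (≈-0.7344)
After 3 (propagate distance d=15): x=-1185/64 (≈-18.5156) theta=-47/64 (≈-0.7344)
After 4 (thin lens f=29): x=-1185/64 (≈-18.5156) theta=-89/928 (≈-0.0959)
Rounded to 4 decimal places: x = -18.5156, theta = -0.0959

Answer: -18.5156 -0.0959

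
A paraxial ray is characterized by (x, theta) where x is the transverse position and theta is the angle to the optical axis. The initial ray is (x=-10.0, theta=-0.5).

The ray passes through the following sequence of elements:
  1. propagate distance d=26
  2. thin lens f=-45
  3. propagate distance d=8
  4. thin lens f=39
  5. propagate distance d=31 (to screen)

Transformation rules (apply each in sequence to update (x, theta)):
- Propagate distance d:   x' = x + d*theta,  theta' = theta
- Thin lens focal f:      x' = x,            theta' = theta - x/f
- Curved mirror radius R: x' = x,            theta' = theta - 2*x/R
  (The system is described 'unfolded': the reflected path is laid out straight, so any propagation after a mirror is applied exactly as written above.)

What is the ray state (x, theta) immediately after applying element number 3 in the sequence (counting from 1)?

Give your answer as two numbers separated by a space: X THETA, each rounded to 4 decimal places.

Answer: -31.0889 -1.0111

Derivation:
Initial: x=-10.0000 theta=-0.5000
After 1 (propagate distance d=26): x=-23.0000 theta=-0.5000
After 2 (thin lens f=-45): x=-23.0000 theta=-91/90 (≈-1.0111)
After 3 (propagate distance d=8): x=-1399/45 (≈-31.0889) theta=-91/90 (≈-1.0111)
Rounded to 4 decimal places: x = -31.0889, theta = -1.0111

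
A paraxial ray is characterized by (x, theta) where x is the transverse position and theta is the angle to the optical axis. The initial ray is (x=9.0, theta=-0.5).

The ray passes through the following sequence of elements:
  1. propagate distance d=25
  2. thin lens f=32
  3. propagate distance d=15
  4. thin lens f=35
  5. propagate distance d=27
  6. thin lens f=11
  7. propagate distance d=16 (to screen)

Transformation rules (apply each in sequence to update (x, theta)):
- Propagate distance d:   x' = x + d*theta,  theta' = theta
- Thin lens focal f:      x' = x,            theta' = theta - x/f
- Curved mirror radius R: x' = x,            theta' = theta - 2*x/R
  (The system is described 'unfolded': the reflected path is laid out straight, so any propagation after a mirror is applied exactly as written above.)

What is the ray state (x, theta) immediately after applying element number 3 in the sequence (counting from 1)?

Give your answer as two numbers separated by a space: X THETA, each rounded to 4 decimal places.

Answer: -9.3594 -0.3906

Derivation:
Initial: x=9.0000 theta=-0.5000
After 1 (propagate distance d=25): x=-3.5000 theta=-0.5000
After 2 (thin lens f=32): x=-3.5000 theta=-25/64 (≈-0.3906)
After 3 (propagate distance d=15): x=-599/64 (≈-9.3594) theta=-25/64 (≈-0.3906)
Rounded to 4 decimal places: x = -9.3594, theta = -0.3906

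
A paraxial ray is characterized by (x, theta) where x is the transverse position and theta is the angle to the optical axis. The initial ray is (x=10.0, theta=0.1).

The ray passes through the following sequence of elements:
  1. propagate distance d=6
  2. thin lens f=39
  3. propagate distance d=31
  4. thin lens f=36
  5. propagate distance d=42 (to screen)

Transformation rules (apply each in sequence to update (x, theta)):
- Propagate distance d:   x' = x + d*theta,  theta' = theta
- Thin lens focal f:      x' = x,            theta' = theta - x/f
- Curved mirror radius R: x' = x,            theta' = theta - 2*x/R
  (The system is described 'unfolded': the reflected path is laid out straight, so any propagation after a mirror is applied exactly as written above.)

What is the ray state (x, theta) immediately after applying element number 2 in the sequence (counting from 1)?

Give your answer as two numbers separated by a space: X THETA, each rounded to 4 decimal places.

Initial: x=10.0000 theta=0.1000
After 1 (propagate distance d=6): x=10.6000 theta=0.1000
After 2 (thin lens f=39): x=10.6000 theta=-67/390 (≈-0.1718)
Rounded to 4 decimal places: x = 10.6000, theta = -0.1718

Answer: 10.6000 -0.1718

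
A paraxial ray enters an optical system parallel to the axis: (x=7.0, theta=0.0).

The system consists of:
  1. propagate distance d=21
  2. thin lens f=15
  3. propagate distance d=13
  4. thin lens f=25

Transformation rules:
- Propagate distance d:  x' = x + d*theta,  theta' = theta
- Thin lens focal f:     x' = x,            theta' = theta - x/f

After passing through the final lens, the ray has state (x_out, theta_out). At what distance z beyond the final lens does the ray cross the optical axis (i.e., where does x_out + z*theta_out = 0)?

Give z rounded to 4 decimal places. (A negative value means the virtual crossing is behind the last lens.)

Initial: x=7.0000 theta=0.0000
After 1 (propagate distance d=21): x=7.0000 theta=0.0000
After 2 (thin lens f=15): x=7.0000 theta=-7/15 (≈-0.4667)
After 3 (propagate distance d=13): x=14/15 (≈0.9333) theta=-7/15 (≈-0.4667)
After 4 (thin lens f=25): x=14/15 (≈0.9333) theta=-0.5040
z_focus = -x_out/theta_out = -(14/15)/(-0.5040) = 50/27 ≈ 1.8519
Rounded to 4 decimal places: z = 1.8519

Answer: 1.8519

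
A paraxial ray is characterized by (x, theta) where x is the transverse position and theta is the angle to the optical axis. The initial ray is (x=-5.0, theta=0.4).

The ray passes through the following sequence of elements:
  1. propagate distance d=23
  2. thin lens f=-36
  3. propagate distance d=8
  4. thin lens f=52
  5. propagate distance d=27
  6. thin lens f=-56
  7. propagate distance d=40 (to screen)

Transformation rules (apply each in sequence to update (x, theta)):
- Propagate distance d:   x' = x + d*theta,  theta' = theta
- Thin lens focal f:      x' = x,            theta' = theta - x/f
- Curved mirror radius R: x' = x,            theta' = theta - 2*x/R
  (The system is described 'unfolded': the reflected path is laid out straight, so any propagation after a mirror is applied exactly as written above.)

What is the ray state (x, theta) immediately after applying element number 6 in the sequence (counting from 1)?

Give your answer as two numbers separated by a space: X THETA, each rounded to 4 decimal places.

Answer: 17.9564 0.6771

Derivation:
Initial: x=-5.0000 theta=0.4000
After 1 (propagate distance d=23): x=4.2000 theta=0.4000
After 2 (thin lens f=-36): x=4.2000 theta=31/60 (≈0.5167)
After 3 (propagate distance d=8): x=25/3 (≈8.3333) theta=31/60 (≈0.5167)
After 4 (thin lens f=52): x=25/3 (≈8.3333) theta=139/390 (≈0.3564)
After 5 (propagate distance d=27): x=7003/390 (≈17.9564) theta=139/390 (≈0.3564)
After 6 (thin lens f=-56): x=7003/390 (≈17.9564) theta=4929/7280 (≈0.6771)
Rounded to 4 decimal places: x = 17.9564, theta = 0.6771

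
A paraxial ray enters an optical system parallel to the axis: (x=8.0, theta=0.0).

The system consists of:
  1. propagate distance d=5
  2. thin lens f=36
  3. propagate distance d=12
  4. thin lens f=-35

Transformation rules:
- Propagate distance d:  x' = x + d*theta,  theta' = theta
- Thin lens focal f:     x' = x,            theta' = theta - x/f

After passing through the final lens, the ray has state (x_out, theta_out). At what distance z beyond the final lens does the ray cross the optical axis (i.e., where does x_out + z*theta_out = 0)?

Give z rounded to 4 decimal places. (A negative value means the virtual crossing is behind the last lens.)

Initial: x=8.0000 theta=0.0000
After 1 (propagate distance d=5): x=8.0000 theta=0.0000
After 2 (thin lens f=36): x=8.0000 theta=-2/9 (≈-0.2222)
After 3 (propagate distance d=12): x=16/3 (≈5.3333) theta=-2/9 (≈-0.2222)
After 4 (thin lens f=-35): x=16/3 (≈5.3333) theta=-22/315 (≈-0.0698)
z_focus = -x_out/theta_out = -(16/3)/(-22/315) = 840/11 ≈ 76.3636
Rounded to 4 decimal places: z = 76.3636

Answer: 76.3636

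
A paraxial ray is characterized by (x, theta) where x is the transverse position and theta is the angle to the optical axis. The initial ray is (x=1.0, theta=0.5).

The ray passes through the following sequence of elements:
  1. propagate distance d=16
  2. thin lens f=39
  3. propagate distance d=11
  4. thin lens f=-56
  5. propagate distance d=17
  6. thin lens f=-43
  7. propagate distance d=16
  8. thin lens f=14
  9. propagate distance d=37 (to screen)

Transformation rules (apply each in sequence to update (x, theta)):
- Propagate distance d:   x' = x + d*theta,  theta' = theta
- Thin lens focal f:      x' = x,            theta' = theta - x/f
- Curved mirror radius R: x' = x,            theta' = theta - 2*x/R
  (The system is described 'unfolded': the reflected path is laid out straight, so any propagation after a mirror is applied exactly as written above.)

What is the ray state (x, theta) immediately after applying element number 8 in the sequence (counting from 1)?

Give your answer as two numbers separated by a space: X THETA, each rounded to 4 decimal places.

Answer: 35.3999 -1.5767

Derivation:
Initial: x=1.0000 theta=0.5000
After 1 (propagate distance d=16): x=9.0000 theta=0.5000
After 2 (thin lens f=39): x=9.0000 theta=7/26 (≈0.2692)
After 3 (propagate distance d=11): x=311/26 (≈11.9615) theta=7/26 (≈0.2692)
After 4 (thin lens f=-56): x=311/26 (≈11.9615) theta=703/1456 (≈0.4828)
After 5 (propagate distance d=17): x=2259/112 (≈20.1696) theta=703/1456 (≈0.4828)
After 6 (thin lens f=-43): x=2259/112 (≈20.1696) theta=14899/15652 (≈0.9519)
After 7 (propagate distance d=16): x=2216317/62608 (≈35.3999) theta=14899/15652 (≈0.9519)
After 8 (thin lens f=14): x=2216317/62608 (≈35.3999) theta=-1381973/876512 (≈-1.5767)
Rounded to 4 decimal places: x = 35.3999, theta = -1.5767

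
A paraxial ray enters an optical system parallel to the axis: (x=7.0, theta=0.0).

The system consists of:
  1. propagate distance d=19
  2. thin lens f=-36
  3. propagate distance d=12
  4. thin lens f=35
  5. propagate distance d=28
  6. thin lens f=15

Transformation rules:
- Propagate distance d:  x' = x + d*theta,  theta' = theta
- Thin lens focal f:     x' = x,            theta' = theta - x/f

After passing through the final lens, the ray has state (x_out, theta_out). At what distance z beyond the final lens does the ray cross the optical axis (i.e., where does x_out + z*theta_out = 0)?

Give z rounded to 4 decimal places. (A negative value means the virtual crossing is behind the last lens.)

Initial: x=7.0000 theta=0.0000
After 1 (propagate distance d=19): x=7.0000 theta=0.0000
After 2 (thin lens f=-36): x=7.0000 theta=7/36 (≈0.1944)
After 3 (propagate distance d=12): x=28/3 (≈9.3333) theta=7/36 (≈0.1944)
After 4 (thin lens f=35): x=28/3 (≈9.3333) theta=-13/180 (≈-0.0722)
After 5 (propagate distance d=28): x=329/45 (≈7.3111) theta=-13/180 (≈-0.0722)
After 6 (thin lens f=15): x=329/45 (≈7.3111) theta=-1511/2700 (≈-0.5596)
z_focus = -x_out/theta_out = -(329/45)/(-1511/2700) = 19740/1511 ≈ 13.0642
Rounded to 4 decimal places: z = 13.0642

Answer: 13.0642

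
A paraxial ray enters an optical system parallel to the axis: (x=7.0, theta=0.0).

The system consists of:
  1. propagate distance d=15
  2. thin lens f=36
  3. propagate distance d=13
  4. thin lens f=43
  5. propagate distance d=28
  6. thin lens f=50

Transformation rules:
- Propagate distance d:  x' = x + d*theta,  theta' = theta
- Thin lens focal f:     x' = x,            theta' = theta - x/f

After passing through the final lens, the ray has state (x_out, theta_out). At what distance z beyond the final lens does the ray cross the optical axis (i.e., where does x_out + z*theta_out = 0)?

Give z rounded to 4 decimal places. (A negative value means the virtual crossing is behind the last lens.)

Initial: x=7.0000 theta=0.0000
After 1 (propagate distance d=15): x=7.0000 theta=0.0000
After 2 (thin lens f=36): x=7.0000 theta=-7/36 (≈-0.1944)
After 3 (propagate distance d=13): x=161/36 (≈4.4722) theta=-7/36 (≈-0.1944)
After 4 (thin lens f=43): x=161/36 (≈4.4722) theta=-77/258 (≈-0.2984)
After 5 (propagate distance d=28): x=-6013/1548 (≈-3.8844) theta=-77/258 (≈-0.2984)
After 6 (thin lens f=50): x=-6013/1548 (≈-3.8844) theta=-17087/77400 (≈-0.2208)
z_focus = -x_out/theta_out = -(-6013/1548)/(-17087/77400) = -42950/2441 ≈ -17.5952
Rounded to 4 decimal places: z = -17.5952

Answer: -17.5952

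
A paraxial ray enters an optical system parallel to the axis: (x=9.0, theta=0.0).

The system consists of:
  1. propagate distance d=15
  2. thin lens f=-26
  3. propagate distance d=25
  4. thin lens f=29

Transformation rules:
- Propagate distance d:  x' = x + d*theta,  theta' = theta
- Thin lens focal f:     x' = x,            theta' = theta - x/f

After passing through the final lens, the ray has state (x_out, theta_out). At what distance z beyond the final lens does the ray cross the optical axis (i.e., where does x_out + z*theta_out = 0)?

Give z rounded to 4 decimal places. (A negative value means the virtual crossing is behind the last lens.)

Initial: x=9.0000 theta=0.0000
After 1 (propagate distance d=15): x=9.0000 theta=0.0000
After 2 (thin lens f=-26): x=9.0000 theta=9/26 (≈0.3462)
After 3 (propagate distance d=25): x=459/26 (≈17.6538) theta=9/26 (≈0.3462)
After 4 (thin lens f=29): x=459/26 (≈17.6538) theta=-99/377 (≈-0.2626)
z_focus = -x_out/theta_out = -(459/26)/(-99/377) = 1479/22 ≈ 67.2273
Rounded to 4 decimal places: z = 67.2273

Answer: 67.2273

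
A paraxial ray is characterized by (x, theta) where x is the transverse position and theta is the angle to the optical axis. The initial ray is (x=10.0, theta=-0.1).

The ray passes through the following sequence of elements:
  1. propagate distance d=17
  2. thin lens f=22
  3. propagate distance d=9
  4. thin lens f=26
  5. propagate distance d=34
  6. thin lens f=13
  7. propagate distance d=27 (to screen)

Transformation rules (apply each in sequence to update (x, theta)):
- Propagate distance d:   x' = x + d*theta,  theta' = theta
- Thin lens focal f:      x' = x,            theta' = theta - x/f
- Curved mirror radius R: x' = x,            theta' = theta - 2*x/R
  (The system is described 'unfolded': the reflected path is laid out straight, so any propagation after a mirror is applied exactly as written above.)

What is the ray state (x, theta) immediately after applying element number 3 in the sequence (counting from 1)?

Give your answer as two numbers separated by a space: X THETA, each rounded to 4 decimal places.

Answer: 4.0045 -0.4773

Derivation:
Initial: x=10.0000 theta=-0.1000
After 1 (propagate distance d=17): x=8.3000 theta=-0.1000
After 2 (thin lens f=22): x=8.3000 theta=-21/44 (≈-0.4773)
After 3 (propagate distance d=9): x=881/220 (≈4.0045) theta=-21/44 (≈-0.4773)
Rounded to 4 decimal places: x = 4.0045, theta = -0.4773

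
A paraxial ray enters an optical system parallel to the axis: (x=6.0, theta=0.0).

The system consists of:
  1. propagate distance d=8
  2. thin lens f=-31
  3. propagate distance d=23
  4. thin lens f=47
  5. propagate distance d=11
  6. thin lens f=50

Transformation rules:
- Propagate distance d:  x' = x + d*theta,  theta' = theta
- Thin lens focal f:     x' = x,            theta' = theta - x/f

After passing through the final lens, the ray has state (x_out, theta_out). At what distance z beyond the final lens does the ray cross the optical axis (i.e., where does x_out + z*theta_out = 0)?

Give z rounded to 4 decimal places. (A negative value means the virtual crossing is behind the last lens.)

Answer: 43.7745

Derivation:
Initial: x=6.0000 theta=0.0000
After 1 (propagate distance d=8): x=6.0000 theta=0.0000
After 2 (thin lens f=-31): x=6.0000 theta=6/31 (≈0.1935)
After 3 (propagate distance d=23): x=324/31 (≈10.4516) theta=6/31 (≈0.1935)
After 4 (thin lens f=47): x=324/31 (≈10.4516) theta=-42/1457 (≈-0.0288)
After 5 (propagate distance d=11): x=14766/1457 (≈10.1345) theta=-42/1457 (≈-0.0288)
After 6 (thin lens f=50): x=14766/1457 (≈10.1345) theta=-8433/36425 (≈-0.2315)
z_focus = -x_out/theta_out = -(14766/1457)/(-8433/36425) = 123050/2811 ≈ 43.7745
Rounded to 4 decimal places: z = 43.7745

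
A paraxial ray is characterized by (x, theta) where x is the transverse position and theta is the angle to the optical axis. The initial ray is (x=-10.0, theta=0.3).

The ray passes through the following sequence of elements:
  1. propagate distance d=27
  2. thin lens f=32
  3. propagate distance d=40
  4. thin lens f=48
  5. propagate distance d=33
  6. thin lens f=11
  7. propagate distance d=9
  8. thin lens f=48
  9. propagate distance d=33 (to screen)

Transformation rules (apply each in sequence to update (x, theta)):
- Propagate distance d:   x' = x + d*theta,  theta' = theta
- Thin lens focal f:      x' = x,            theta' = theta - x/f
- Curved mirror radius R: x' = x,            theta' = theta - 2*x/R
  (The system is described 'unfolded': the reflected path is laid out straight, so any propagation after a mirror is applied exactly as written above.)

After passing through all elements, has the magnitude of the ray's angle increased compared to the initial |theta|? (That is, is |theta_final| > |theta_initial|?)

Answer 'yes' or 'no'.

Initial: x=-10.0000 theta=0.3000
After 1 (propagate distance d=27): x=-1.9000 theta=0.3000
After 2 (thin lens f=32): x=-1.9000 theta=23/64 (≈0.3594)
After 3 (propagate distance d=40): x=12.4750 theta=23/64 (≈0.3594)
After 4 (thin lens f=48): x=12.4750 theta=191/1920 (≈0.0995)
After 5 (propagate distance d=33): x=2017/128 (≈15.7578) theta=191/1920 (≈0.0995)
After 6 (thin lens f=11): x=2017/128 (≈15.7578) theta=-14077/10560 (≈-1.3330)
After 7 (propagate distance d=9): x=26473/7040 (≈3.7604) theta=-14077/10560 (≈-1.3330)
After 8 (thin lens f=48): x=26473/7040 (≈3.7604) theta=-158979/112640 (≈-1.4114)
After 9 (propagate distance d=33 (to screen)): x=-4822739/112640 (≈-42.8155) theta=-158979/112640 (≈-1.4114)
|theta_initial|=0.3000 |theta_final|=158979/112640 (≈1.4114) -> increased

Answer: yes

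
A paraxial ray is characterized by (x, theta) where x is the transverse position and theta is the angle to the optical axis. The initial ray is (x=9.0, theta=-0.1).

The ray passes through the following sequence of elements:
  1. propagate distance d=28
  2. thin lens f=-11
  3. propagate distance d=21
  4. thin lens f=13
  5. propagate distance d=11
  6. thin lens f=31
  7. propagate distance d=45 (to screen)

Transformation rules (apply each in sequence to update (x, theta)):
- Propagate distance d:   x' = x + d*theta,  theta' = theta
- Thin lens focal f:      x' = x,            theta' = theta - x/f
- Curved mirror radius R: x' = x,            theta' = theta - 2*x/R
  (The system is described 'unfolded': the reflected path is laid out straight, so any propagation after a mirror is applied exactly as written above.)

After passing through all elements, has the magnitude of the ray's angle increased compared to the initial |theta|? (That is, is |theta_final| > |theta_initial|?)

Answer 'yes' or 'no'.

Answer: yes

Derivation:
Initial: x=9.0000 theta=-0.1000
After 1 (propagate distance d=28): x=6.2000 theta=-0.1000
After 2 (thin lens f=-11): x=6.2000 theta=51/110 (≈0.4636)
After 3 (propagate distance d=21): x=1753/110 (≈15.9364) theta=51/110 (≈0.4636)
After 4 (thin lens f=13): x=1753/110 (≈15.9364) theta=-109/143 (≈-0.7622)
After 5 (propagate distance d=11): x=10799/1430 (≈7.5517) theta=-109/143 (≈-0.7622)
After 6 (thin lens f=31): x=10799/1430 (≈7.5517) theta=-44589/44330 (≈-1.0058)
After 7 (propagate distance d=45 (to screen)): x=-75988/2015 (≈-37.7112) theta=-44589/44330 (≈-1.0058)
|theta_initial|=0.1000 |theta_final|=44589/44330 (≈1.0058) -> increased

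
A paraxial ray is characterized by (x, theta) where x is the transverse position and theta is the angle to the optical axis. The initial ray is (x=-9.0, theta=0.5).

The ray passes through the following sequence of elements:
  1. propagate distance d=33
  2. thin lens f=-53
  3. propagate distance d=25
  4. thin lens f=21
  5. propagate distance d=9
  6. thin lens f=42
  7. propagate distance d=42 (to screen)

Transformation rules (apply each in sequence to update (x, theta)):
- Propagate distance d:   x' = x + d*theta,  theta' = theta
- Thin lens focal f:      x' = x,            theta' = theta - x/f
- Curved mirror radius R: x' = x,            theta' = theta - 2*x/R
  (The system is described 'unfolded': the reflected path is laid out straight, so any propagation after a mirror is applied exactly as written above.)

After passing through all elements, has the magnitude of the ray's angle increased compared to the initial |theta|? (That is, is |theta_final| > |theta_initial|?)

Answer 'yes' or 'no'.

Initial: x=-9.0000 theta=0.5000
After 1 (propagate distance d=33): x=7.5000 theta=0.5000
After 2 (thin lens f=-53): x=7.5000 theta=34/53 (≈0.6415)
After 3 (propagate distance d=25): x=2495/106 (≈23.5377) theta=34/53 (≈0.6415)
After 4 (thin lens f=21): x=2495/106 (≈23.5377) theta=-1067/2226 (≈-0.4793)
After 5 (propagate distance d=9): x=7132/371 (≈19.2237) theta=-1067/2226 (≈-0.4793)
After 6 (thin lens f=42): x=7132/371 (≈19.2237) theta=-4867/5194 (≈-0.9370)
After 7 (propagate distance d=42 (to screen)): x=-1067/53 (≈-20.1321) theta=-4867/5194 (≈-0.9370)
|theta_initial|=0.5000 |theta_final|=4867/5194 (≈0.9370) -> increased

Answer: yes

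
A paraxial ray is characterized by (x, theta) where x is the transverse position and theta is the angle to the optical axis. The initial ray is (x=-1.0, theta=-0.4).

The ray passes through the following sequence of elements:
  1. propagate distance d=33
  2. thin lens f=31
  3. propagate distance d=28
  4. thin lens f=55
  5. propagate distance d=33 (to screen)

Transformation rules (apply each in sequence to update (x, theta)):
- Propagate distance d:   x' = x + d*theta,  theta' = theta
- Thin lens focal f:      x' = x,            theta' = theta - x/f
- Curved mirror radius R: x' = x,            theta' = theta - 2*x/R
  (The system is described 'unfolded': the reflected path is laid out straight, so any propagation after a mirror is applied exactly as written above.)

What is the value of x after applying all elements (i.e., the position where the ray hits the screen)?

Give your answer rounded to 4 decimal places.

Answer: -3.1135

Derivation:
Initial: x=-1.0000 theta=-0.4000
After 1 (propagate distance d=33): x=-14.2000 theta=-0.4000
After 2 (thin lens f=31): x=-14.2000 theta=9/155 (≈0.0581)
After 3 (propagate distance d=28): x=-1949/155 (≈-12.5742) theta=9/155 (≈0.0581)
After 4 (thin lens f=55): x=-1949/155 (≈-12.5742) theta=2444/8525 (≈0.2867)
After 5 (propagate distance d=33 (to screen)): x=-2413/775 (≈-3.1135) theta=2444/8525 (≈0.2867)
Rounded to 4 decimal places: x = -3.1135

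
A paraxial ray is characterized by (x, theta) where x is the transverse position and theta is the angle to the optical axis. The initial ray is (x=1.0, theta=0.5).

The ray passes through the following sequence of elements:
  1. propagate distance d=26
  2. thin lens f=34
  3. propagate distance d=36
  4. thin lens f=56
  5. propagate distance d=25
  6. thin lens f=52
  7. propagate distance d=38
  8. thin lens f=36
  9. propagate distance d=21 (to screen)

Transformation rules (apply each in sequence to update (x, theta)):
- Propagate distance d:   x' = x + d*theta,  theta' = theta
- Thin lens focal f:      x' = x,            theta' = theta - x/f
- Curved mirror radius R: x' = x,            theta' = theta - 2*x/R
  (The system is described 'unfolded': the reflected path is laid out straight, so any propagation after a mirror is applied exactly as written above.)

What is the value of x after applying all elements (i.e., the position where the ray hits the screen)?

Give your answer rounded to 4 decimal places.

Answer: -11.4643

Derivation:
Initial: x=1.0000 theta=0.5000
After 1 (propagate distance d=26): x=14.0000 theta=0.5000
After 2 (thin lens f=34): x=14.0000 theta=3/34 (≈0.0882)
After 3 (propagate distance d=36): x=292/17 (≈17.1765) theta=3/34 (≈0.0882)
After 4 (thin lens f=56): x=292/17 (≈17.1765) theta=-26/119 (≈-0.2185)
After 5 (propagate distance d=25): x=82/7 (≈11.7143) theta=-26/119 (≈-0.2185)
After 6 (thin lens f=52): x=82/7 (≈11.7143) theta=-1373/3094 (≈-0.4438)
After 7 (propagate distance d=38): x=-7965/1547 (≈-5.1487) theta=-1373/3094 (≈-0.4438)
After 8 (thin lens f=36): x=-7965/1547 (≈-5.1487) theta=-1861/6188 (≈-0.3007)
After 9 (propagate distance d=21 (to screen)): x=-321/28 (≈-11.4643) theta=-1861/6188 (≈-0.3007)
Rounded to 4 decimal places: x = -11.4643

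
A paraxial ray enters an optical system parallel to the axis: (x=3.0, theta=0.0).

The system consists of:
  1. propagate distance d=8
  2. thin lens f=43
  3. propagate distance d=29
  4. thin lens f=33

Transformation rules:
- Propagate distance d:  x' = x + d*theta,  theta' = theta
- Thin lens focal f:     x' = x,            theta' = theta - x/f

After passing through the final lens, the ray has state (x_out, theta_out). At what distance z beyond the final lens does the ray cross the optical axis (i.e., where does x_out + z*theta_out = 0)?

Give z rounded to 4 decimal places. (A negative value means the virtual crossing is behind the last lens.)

Initial: x=3.0000 theta=0.0000
After 1 (propagate distance d=8): x=3.0000 theta=0.0000
After 2 (thin lens f=43): x=3.0000 theta=-3/43 (≈-0.0698)
After 3 (propagate distance d=29): x=42/43 (≈0.9767) theta=-3/43 (≈-0.0698)
After 4 (thin lens f=33): x=42/43 (≈0.9767) theta=-47/473 (≈-0.0994)
z_focus = -x_out/theta_out = -(42/43)/(-47/473) = 462/47 ≈ 9.8298
Rounded to 4 decimal places: z = 9.8298

Answer: 9.8298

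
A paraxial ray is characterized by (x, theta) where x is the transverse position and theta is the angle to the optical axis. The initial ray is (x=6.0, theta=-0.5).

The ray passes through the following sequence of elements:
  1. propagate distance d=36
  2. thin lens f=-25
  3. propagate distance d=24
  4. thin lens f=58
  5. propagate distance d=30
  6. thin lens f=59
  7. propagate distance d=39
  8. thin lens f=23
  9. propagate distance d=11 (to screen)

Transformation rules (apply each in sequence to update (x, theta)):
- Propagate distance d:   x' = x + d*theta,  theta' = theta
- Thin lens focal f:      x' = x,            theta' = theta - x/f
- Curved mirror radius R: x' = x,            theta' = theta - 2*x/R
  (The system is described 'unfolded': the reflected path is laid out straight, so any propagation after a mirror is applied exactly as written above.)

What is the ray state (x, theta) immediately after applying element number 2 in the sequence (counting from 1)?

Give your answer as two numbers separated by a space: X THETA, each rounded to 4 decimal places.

Initial: x=6.0000 theta=-0.5000
After 1 (propagate distance d=36): x=-12.0000 theta=-0.5000
After 2 (thin lens f=-25): x=-12.0000 theta=-0.9800
Rounded to 4 decimal places: x = -12.0000, theta = -0.9800

Answer: -12.0000 -0.9800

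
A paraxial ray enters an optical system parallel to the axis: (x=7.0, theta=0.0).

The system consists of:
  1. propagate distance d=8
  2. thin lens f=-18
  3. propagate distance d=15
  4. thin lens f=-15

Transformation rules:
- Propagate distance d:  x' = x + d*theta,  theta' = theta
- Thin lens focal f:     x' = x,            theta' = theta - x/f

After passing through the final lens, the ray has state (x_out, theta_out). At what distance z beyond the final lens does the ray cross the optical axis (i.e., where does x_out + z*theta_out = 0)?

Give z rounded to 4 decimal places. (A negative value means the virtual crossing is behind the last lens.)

Initial: x=7.0000 theta=0.0000
After 1 (propagate distance d=8): x=7.0000 theta=0.0000
After 2 (thin lens f=-18): x=7.0000 theta=7/18 (≈0.3889)
After 3 (propagate distance d=15): x=77/6 (≈12.8333) theta=7/18 (≈0.3889)
After 4 (thin lens f=-15): x=77/6 (≈12.8333) theta=56/45 (≈1.2444)
z_focus = -x_out/theta_out = -(77/6)/(56/45) = -10.3125
Rounded to 4 decimal places: z = -10.3125

Answer: -10.3125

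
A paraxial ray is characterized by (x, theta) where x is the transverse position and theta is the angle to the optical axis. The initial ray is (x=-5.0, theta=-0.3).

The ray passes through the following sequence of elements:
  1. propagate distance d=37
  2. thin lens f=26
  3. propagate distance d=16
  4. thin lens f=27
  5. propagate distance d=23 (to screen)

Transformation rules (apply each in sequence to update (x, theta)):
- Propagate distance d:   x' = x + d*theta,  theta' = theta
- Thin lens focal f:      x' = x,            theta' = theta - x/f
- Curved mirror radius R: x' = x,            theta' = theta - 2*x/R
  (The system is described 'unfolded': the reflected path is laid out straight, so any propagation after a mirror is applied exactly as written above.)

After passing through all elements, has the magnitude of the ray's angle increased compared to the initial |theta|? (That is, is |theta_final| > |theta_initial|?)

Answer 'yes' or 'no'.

Answer: yes

Derivation:
Initial: x=-5.0000 theta=-0.3000
After 1 (propagate distance d=37): x=-16.1000 theta=-0.3000
After 2 (thin lens f=26): x=-16.1000 theta=83/260 (≈0.3192)
After 3 (propagate distance d=16): x=-1429/130 (≈-10.9923) theta=83/260 (≈0.3192)
After 4 (thin lens f=27): x=-1429/130 (≈-10.9923) theta=5099/7020 (≈0.7264)
After 5 (propagate distance d=23 (to screen)): x=40111/7020 (≈5.7138) theta=5099/7020 (≈0.7264)
|theta_initial|=0.3000 |theta_final|=5099/7020 (≈0.7264) -> increased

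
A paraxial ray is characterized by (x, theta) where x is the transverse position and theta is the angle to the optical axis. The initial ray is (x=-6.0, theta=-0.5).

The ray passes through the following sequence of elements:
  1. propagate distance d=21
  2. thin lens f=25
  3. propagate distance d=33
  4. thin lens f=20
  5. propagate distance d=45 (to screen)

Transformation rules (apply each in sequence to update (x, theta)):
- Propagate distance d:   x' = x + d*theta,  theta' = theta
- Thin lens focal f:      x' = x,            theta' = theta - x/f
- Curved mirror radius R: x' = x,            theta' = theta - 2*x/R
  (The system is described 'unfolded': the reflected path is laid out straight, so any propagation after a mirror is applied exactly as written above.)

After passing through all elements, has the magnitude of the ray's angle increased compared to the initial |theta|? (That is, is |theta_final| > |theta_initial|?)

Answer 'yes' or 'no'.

Answer: yes

Derivation:
Initial: x=-6.0000 theta=-0.5000
After 1 (propagate distance d=21): x=-16.5000 theta=-0.5000
After 2 (thin lens f=25): x=-16.5000 theta=0.1600
After 3 (propagate distance d=33): x=-11.2200 theta=0.1600
After 4 (thin lens f=20): x=-11.2200 theta=0.7210
After 5 (propagate distance d=45 (to screen)): x=21.2250 theta=0.7210
|theta_initial|=0.5000 |theta_final|=0.7210 -> increased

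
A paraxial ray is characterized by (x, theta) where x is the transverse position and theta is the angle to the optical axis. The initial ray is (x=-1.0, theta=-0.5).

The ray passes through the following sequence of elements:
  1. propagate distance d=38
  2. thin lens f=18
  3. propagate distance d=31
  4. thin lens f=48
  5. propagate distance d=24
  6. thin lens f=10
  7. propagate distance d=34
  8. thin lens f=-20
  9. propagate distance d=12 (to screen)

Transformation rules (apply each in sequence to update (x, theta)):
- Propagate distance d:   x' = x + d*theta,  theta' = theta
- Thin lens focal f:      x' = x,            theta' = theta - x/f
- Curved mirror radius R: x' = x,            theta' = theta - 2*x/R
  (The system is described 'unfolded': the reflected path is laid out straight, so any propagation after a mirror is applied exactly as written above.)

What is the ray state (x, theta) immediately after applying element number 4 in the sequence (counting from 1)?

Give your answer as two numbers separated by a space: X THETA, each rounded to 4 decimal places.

Answer: -1.0556 0.6331

Derivation:
Initial: x=-1.0000 theta=-0.5000
After 1 (propagate distance d=38): x=-20.0000 theta=-0.5000
After 2 (thin lens f=18): x=-20.0000 theta=11/18 (≈0.6111)
After 3 (propagate distance d=31): x=-19/18 (≈-1.0556) theta=11/18 (≈0.6111)
After 4 (thin lens f=48): x=-19/18 (≈-1.0556) theta=547/864 (≈0.6331)
Rounded to 4 decimal places: x = -1.0556, theta = 0.6331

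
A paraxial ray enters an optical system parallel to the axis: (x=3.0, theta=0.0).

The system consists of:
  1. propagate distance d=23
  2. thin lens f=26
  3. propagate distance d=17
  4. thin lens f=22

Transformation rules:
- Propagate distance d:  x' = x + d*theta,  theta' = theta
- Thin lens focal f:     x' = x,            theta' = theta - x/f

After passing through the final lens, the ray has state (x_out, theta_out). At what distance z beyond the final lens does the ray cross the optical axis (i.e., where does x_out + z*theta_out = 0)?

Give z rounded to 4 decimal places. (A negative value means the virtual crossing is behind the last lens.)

Answer: 6.3871

Derivation:
Initial: x=3.0000 theta=0.0000
After 1 (propagate distance d=23): x=3.0000 theta=0.0000
After 2 (thin lens f=26): x=3.0000 theta=-3/26 (≈-0.1154)
After 3 (propagate distance d=17): x=27/26 (≈1.0385) theta=-3/26 (≈-0.1154)
After 4 (thin lens f=22): x=27/26 (≈1.0385) theta=-93/572 (≈-0.1626)
z_focus = -x_out/theta_out = -(27/26)/(-93/572) = 198/31 ≈ 6.3871
Rounded to 4 decimal places: z = 6.3871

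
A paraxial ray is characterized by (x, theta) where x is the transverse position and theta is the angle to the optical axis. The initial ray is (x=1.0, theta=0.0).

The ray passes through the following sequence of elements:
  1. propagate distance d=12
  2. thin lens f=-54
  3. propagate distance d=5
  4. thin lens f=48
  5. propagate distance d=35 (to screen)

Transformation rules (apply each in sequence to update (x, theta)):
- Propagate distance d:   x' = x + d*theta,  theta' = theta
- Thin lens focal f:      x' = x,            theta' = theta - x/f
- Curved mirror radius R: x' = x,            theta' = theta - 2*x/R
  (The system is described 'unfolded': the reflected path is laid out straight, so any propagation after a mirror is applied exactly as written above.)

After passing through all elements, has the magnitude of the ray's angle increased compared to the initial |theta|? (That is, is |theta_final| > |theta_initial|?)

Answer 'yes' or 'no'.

Answer: yes

Derivation:
Initial: x=1.0000 theta=0.0000
After 1 (propagate distance d=12): x=1.0000 theta=0.0000
After 2 (thin lens f=-54): x=1.0000 theta=1/54 (≈0.0185)
After 3 (propagate distance d=5): x=59/54 (≈1.0926) theta=1/54 (≈0.0185)
After 4 (thin lens f=48): x=59/54 (≈1.0926) theta=-11/2592 (≈-0.0042)
After 5 (propagate distance d=35 (to screen)): x=2447/2592 (≈0.9441) theta=-11/2592 (≈-0.0042)
|theta_initial|=0.0000 |theta_final|=11/2592 (≈0.0042) -> increased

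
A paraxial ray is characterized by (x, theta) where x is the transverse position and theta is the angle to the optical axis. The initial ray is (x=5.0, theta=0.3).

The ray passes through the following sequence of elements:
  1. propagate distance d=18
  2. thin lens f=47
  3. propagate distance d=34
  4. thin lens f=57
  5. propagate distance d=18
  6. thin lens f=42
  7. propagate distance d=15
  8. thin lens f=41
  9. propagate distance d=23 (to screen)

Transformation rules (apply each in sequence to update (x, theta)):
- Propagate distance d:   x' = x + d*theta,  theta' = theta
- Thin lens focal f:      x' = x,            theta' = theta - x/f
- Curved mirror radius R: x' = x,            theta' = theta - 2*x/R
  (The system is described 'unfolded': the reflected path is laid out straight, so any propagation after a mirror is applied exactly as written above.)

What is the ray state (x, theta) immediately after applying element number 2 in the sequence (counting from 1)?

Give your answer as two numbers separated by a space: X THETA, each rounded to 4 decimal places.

Initial: x=5.0000 theta=0.3000
After 1 (propagate distance d=18): x=10.4000 theta=0.3000
After 2 (thin lens f=47): x=10.4000 theta=37/470 (≈0.0787)
Rounded to 4 decimal places: x = 10.4000, theta = 0.0787

Answer: 10.4000 0.0787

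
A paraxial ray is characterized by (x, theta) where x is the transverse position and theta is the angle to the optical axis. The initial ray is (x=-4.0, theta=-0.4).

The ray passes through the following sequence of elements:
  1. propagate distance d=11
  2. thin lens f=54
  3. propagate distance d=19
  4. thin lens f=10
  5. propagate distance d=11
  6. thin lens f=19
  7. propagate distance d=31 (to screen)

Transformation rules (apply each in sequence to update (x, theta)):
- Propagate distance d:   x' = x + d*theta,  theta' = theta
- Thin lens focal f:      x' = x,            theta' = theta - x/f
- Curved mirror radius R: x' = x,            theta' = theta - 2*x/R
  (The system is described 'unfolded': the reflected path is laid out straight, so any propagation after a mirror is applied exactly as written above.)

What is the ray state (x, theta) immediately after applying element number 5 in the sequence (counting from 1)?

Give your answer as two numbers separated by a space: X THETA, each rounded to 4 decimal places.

Answer: -1.3844 1.0600

Derivation:
Initial: x=-4.0000 theta=-0.4000
After 1 (propagate distance d=11): x=-8.4000 theta=-0.4000
After 2 (thin lens f=54): x=-8.4000 theta=-11/45 (≈-0.2444)
After 3 (propagate distance d=19): x=-587/45 (≈-13.0444) theta=-11/45 (≈-0.2444)
After 4 (thin lens f=10): x=-587/45 (≈-13.0444) theta=1.0600
After 5 (propagate distance d=11): x=-623/450 (≈-1.3844) theta=1.0600
Rounded to 4 decimal places: x = -1.3844, theta = 1.0600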